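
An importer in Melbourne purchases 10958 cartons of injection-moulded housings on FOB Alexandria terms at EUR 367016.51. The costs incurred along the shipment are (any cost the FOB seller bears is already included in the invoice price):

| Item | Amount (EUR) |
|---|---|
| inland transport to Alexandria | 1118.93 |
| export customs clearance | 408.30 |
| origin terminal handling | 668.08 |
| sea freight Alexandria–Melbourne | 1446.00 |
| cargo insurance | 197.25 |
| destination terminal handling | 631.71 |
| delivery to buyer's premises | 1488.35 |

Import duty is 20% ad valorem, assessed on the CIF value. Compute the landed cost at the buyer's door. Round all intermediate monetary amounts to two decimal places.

Total landed cost: EUR 444511.77

FOB: the seller bears costs until goods are on board at the origin port; the buyer bears freight, insurance and all costs thereafter.
Already in the invoice (seller's account under FOB): inland to port, export clearance, origin terminal — exclude.
CIF value = FOB price + freight + insurance = 367016.51 + 1446.00 + 197.25 = 368659.76
Import duty = 368659.76 × 20% = 73731.95
Buyer bears: freight 1446.00 + insurance 197.25 + destination terminal 631.71 + delivery 1488.35 + duty 73731.95 = 77495.26
Landed cost = invoice 367016.51 + 77495.26 = 444511.77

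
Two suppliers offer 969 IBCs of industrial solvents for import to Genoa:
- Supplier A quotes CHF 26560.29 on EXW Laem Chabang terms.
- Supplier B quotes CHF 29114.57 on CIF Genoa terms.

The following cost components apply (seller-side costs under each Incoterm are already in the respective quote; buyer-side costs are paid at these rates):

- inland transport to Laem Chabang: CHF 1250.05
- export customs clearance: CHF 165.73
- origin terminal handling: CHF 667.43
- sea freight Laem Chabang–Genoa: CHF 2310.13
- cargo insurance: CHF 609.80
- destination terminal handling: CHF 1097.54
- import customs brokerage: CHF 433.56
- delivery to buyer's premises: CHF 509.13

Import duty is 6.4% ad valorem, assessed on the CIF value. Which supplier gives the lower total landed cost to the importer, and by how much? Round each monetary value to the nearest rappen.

Supplier B is cheaper by CHF 2605.59

Supplier A (EXW):
CIF value = EXW price + inland to port + export clearance + origin terminal + freight + insurance = 26560.29 + 1250.05 + 165.73 + 667.43 + 2310.13 + 609.80 = 31563.43
Import duty = 31563.43 × 6.4% = 2020.06
Buyer bears (A): 1250.05 + 165.73 + 667.43 + 2310.13 + 609.80 + 1097.54 + 433.56 + 509.13 = 7043.37
Landed cost (A) = invoice 26560.29 + 7043.37 + duty 2020.06 = 35623.72
Supplier B (CIF):
The CIF price already equals the CIF value: 29114.57
Import duty = 29114.57 × 6.4% = 1863.33
Buyer bears (B): 1097.54 + 433.56 + 509.13 = 2040.23
Landed cost (B) = invoice 29114.57 + 2040.23 + duty 1863.33 = 33018.13
Difference = |35623.72 − 33018.13| = 2605.59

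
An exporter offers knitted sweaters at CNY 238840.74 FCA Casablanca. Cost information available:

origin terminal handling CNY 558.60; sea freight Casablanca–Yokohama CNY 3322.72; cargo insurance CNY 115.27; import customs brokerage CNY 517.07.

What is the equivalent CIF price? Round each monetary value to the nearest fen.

CIF price: CNY 242837.33

Not relevant to the conversion: brokerage — on the buyer under both terms; not part of either seller's price.
From FCA to CIF, the seller additionally bears: origin terminal, freight, insurance.
CIF price = 238840.74 + 558.60 + 3322.72 + 115.27 = 242837.33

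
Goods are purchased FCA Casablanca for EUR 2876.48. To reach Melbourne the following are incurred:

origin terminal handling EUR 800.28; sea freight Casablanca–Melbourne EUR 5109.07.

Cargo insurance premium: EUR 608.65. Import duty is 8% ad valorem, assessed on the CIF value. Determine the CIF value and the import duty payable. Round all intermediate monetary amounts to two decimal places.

CIF value: EUR 9394.48; import duty: EUR 751.56

CIF = FCA price + pre-shipment costs + freight + insurance
CIF = 2876.48 + 800.28 + 5109.07 + 608.65 = 9394.48
Import duty = 9394.48 × 8% = 751.56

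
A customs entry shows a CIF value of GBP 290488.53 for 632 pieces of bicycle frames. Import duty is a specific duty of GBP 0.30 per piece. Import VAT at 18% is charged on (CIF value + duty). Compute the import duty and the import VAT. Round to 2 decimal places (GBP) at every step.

Import duty = 632 × 0.30 = 189.60
VAT base = CIF + duty = 290488.53 + 189.60 = 290678.13
Import VAT = 290678.13 × 18% = 52322.06

Import duty: GBP 189.60; import VAT: GBP 52322.06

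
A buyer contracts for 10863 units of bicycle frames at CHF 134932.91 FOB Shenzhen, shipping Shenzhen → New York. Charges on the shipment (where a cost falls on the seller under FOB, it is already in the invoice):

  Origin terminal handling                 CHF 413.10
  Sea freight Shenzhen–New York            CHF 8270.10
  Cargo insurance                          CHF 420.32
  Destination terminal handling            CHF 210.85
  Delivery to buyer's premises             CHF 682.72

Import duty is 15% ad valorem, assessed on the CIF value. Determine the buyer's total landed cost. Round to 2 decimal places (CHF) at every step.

Total landed cost: CHF 166060.40

FOB: the seller bears costs until goods are on board at the origin port; the buyer bears freight, insurance and all costs thereafter.
Already in the invoice (seller's account under FOB): origin terminal — exclude.
CIF value = FOB price + freight + insurance = 134932.91 + 8270.10 + 420.32 = 143623.33
Import duty = 143623.33 × 15% = 21543.50
Buyer bears: freight 8270.10 + insurance 420.32 + destination terminal 210.85 + delivery 682.72 + duty 21543.50 = 31127.49
Landed cost = invoice 134932.91 + 31127.49 = 166060.40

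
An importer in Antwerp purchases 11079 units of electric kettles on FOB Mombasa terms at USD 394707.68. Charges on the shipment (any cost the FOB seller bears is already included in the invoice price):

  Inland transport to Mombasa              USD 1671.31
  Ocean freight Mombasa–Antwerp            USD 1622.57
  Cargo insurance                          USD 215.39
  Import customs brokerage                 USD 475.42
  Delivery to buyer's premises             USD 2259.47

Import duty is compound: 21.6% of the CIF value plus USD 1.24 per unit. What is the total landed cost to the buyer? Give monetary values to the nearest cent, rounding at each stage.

Total landed cost: USD 498672.35

FOB: the seller bears costs until goods are on board at the origin port; the buyer bears freight, insurance and all costs thereafter.
Already in the invoice (seller's account under FOB): inland to port — exclude.
CIF value = FOB price + freight + insurance = 394707.68 + 1622.57 + 215.39 = 396545.64
Ad valorem component: 396545.64 × 21.6% = 85653.86
Specific component: 11079 × 1.24 = 13737.96
Import duty = 85653.86 + 13737.96 = 99391.82
Buyer bears: freight 1622.57 + insurance 215.39 + brokerage 475.42 + delivery 2259.47 + duty 99391.82 = 103964.67
Landed cost = invoice 394707.68 + 103964.67 = 498672.35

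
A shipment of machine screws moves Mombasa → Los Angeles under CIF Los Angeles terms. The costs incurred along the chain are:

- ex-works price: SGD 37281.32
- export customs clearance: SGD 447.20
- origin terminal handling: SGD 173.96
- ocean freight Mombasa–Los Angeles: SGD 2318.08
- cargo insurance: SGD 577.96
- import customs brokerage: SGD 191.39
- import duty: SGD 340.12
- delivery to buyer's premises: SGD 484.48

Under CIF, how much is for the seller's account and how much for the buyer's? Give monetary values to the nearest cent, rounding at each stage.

CIF: the seller pays costs through ocean freight and marine insurance to the destination port.
Seller's account: goods 37281.32 + export clearance 447.20 + origin terminal 173.96 + freight 2318.08 + insurance 577.96 = 40798.52
Buyer's account: brokerage 191.39 + duty 340.12 + delivery 484.48 = 1015.99

Seller: SGD 40798.52; buyer: SGD 1015.99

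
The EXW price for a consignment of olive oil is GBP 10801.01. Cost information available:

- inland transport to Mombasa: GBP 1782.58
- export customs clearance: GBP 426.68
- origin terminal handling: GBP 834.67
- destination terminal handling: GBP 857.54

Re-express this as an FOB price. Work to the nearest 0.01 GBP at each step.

FOB price: GBP 13844.94

Not relevant to the conversion: destination terminal — on the buyer under both terms; not part of either seller's price.
From EXW to FOB, the seller additionally bears: inland to port, export clearance, origin terminal.
FOB price = 10801.01 + 1782.58 + 426.68 + 834.67 = 13844.94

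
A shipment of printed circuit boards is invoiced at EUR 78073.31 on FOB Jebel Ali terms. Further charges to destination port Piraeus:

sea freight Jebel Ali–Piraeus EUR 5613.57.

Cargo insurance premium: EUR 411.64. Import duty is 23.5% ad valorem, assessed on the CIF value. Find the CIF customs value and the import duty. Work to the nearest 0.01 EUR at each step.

CIF value: EUR 84098.52; import duty: EUR 19763.15

CIF = FOB price + freight + insurance
CIF = 78073.31 + 5613.57 + 411.64 = 84098.52
Import duty = 84098.52 × 23.5% = 19763.15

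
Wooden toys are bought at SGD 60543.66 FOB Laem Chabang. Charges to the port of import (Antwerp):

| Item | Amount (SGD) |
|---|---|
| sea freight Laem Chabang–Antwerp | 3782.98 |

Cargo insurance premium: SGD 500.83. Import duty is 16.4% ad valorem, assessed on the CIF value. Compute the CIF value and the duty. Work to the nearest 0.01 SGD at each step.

CIF = FOB price + freight + insurance
CIF = 60543.66 + 3782.98 + 500.83 = 64827.47
Import duty = 64827.47 × 16.4% = 10631.71

CIF value: SGD 64827.47; import duty: SGD 10631.71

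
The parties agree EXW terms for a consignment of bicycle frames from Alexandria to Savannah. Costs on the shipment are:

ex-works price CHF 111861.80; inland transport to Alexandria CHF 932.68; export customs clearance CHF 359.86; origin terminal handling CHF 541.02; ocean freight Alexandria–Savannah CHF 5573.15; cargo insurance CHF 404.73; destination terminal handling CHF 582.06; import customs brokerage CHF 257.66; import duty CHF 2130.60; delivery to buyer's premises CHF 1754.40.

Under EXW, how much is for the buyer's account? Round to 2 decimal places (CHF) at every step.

EXW: the seller makes goods available at their premises; the buyer bears all onward costs.
Seller's account: goods 111861.80 = 111861.80
Buyer's account: inland to port 932.68 + export clearance 359.86 + origin terminal 541.02 + freight 5573.15 + insurance 404.73 + destination terminal 582.06 + brokerage 257.66 + duty 2130.60 + delivery 1754.40 = 12536.16

Buyer's account: CHF 12536.16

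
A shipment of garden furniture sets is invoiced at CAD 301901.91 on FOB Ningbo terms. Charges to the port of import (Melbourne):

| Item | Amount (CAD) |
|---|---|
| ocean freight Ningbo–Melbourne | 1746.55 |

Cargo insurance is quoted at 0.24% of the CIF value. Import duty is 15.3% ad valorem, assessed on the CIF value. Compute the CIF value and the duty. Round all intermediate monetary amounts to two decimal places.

CIF value: CAD 304378.97; import duty: CAD 46569.98

Let C be the CIF value. C = FOB price + freight + 0.24% × C
C − 0.24% × C = 301901.91 + 1746.55
0.9976 × C = 303648.46
C = 303648.46 / 0.9976 = 304378.97
Insurance premium = 0.24% × 304378.97 = 730.51
Import duty = 304378.97 × 15.3% = 46569.98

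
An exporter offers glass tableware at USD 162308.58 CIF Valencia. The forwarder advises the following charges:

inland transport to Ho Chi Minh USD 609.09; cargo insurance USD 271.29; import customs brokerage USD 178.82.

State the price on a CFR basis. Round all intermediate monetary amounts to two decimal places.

Not relevant to the conversion: inland to port — on the seller under both CIF and CFR; already in the CIF price and stays in the CFR price. brokerage — on the buyer under both terms; not part of either seller's price.
From CIF to CFR, the seller no longer bears: insurance.
CFR price = 162308.58 − 271.29 = 162037.29

CFR price: USD 162037.29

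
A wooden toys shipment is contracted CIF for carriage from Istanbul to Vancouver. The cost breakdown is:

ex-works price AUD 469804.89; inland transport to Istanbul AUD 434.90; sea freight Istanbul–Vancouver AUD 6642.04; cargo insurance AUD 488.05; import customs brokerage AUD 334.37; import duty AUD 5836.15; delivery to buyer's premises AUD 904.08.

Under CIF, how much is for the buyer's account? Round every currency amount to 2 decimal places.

CIF: the seller pays costs through ocean freight and marine insurance to the destination port.
Seller's account: goods 469804.89 + inland to port 434.90 + freight 6642.04 + insurance 488.05 = 477369.88
Buyer's account: brokerage 334.37 + duty 5836.15 + delivery 904.08 = 7074.60

Buyer's account: AUD 7074.60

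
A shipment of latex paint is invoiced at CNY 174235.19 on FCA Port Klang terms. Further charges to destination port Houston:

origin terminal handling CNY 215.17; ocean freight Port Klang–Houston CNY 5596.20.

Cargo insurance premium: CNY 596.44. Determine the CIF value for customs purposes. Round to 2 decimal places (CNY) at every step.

CIF = FCA price + pre-shipment costs + freight + insurance
CIF = 174235.19 + 215.17 + 5596.20 + 596.44 = 180643.00

CIF value: CNY 180643.00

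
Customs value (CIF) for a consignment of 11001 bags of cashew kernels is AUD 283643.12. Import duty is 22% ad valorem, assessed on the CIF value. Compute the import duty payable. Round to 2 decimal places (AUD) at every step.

Import duty = 283643.12 × 22% = 62401.49

Import duty: AUD 62401.49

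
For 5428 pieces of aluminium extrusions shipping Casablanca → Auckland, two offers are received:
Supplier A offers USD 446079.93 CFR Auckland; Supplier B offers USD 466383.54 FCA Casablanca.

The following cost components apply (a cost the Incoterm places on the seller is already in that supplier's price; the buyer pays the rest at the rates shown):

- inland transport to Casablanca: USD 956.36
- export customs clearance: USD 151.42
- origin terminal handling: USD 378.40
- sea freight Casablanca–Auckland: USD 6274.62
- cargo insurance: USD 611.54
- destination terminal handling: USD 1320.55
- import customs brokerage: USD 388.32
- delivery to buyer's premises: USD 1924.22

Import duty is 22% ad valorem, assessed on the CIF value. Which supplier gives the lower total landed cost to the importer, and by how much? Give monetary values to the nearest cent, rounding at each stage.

Supplier A is cheaper by USD 32887.09

Supplier A (CFR):
CIF value = CFR price + insurance = 446079.93 + 611.54 = 446691.47
Import duty = 446691.47 × 22% = 98272.12
Buyer bears (A): 611.54 + 1320.55 + 388.32 + 1924.22 = 4244.63
Landed cost (A) = invoice 446079.93 + 4244.63 + duty 98272.12 = 548596.68
Supplier B (FCA):
CIF value = FCA price + origin terminal + freight + insurance = 466383.54 + 378.40 + 6274.62 + 611.54 = 473648.10
Import duty = 473648.10 × 22% = 104202.58
Buyer bears (B): 378.40 + 6274.62 + 611.54 + 1320.55 + 388.32 + 1924.22 = 10897.65
Landed cost (B) = invoice 466383.54 + 10897.65 + duty 104202.58 = 581483.77
Difference = |548596.68 − 581483.77| = 32887.09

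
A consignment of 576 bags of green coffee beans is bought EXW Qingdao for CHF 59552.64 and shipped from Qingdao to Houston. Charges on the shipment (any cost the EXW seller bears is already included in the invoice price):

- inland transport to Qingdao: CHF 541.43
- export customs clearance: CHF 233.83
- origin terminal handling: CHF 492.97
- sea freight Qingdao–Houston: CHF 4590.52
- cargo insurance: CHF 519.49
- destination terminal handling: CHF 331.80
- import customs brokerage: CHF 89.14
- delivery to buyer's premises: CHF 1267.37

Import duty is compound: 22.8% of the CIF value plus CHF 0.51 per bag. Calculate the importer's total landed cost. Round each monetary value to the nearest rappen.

EXW: the seller makes goods available at their premises; the buyer bears all onward costs.
CIF value = EXW price + inland to port + export clearance + origin terminal + freight + insurance = 59552.64 + 541.43 + 233.83 + 492.97 + 4590.52 + 519.49 = 65930.88
Ad valorem component: 65930.88 × 22.8% = 15032.24
Specific component: 576 × 0.51 = 293.76
Import duty = 15032.24 + 293.76 = 15326.00
Buyer bears: inland to port 541.43 + export clearance 233.83 + origin terminal 492.97 + freight 4590.52 + insurance 519.49 + destination terminal 331.80 + brokerage 89.14 + delivery 1267.37 + duty 15326.00 = 23392.55
Landed cost = invoice 59552.64 + 23392.55 = 82945.19

Total landed cost: CHF 82945.19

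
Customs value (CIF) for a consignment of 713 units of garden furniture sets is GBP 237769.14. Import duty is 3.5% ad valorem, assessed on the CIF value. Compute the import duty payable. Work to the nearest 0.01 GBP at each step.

Import duty: GBP 8321.92

Import duty = 237769.14 × 3.5% = 8321.92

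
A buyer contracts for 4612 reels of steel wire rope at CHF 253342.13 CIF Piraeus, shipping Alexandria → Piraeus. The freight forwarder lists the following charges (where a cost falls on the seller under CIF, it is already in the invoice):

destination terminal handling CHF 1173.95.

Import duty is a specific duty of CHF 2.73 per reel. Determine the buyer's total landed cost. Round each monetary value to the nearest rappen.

Total landed cost: CHF 267106.84

CIF: the seller pays costs through ocean freight and marine insurance to the destination port.
The CIF price already equals the CIF value: 253342.13
Import duty = 4612 × 2.73 = 12590.76
Buyer bears: destination terminal 1173.95 + duty 12590.76 = 13764.71
Landed cost = invoice 253342.13 + 13764.71 = 267106.84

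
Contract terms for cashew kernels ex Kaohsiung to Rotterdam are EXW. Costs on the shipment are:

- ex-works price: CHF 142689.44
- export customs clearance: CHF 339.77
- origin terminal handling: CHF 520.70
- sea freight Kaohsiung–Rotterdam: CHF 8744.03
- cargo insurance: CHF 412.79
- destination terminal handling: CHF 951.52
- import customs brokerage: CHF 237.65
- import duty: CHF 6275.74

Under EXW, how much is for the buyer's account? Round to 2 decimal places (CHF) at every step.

Buyer's account: CHF 17482.20

EXW: the seller makes goods available at their premises; the buyer bears all onward costs.
Seller's account: goods 142689.44 = 142689.44
Buyer's account: export clearance 339.77 + origin terminal 520.70 + freight 8744.03 + insurance 412.79 + destination terminal 951.52 + brokerage 237.65 + duty 6275.74 = 17482.20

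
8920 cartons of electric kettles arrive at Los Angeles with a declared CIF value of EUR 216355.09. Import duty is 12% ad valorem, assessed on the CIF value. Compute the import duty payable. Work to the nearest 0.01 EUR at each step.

Import duty = 216355.09 × 12% = 25962.61

Import duty: EUR 25962.61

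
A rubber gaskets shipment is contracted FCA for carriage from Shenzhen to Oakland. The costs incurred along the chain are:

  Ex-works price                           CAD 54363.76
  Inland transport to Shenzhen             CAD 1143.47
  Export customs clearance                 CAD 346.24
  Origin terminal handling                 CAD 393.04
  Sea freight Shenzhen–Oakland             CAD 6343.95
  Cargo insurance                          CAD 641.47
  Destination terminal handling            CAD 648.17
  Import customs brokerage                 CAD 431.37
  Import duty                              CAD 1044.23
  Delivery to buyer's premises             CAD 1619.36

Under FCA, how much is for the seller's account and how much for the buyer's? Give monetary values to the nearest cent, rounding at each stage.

FCA: the seller delivers export-cleared goods to the carrier; the buyer bears costs from that point.
Seller's account: goods 54363.76 + inland to port 1143.47 + export clearance 346.24 = 55853.47
Buyer's account: origin terminal 393.04 + freight 6343.95 + insurance 641.47 + destination terminal 648.17 + brokerage 431.37 + duty 1044.23 + delivery 1619.36 = 11121.59

Seller: CAD 55853.47; buyer: CAD 11121.59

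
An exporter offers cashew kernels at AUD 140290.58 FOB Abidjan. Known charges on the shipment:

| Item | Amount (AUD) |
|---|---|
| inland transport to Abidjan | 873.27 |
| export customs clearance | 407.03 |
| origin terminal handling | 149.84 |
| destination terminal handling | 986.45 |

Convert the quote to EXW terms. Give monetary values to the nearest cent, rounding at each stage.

EXW price: AUD 138860.44

Not relevant to the conversion: destination terminal — on the buyer under both terms; not part of either seller's price.
From FOB to EXW, the seller no longer bears: inland to port, export clearance, origin terminal.
EXW price = 140290.58 − 873.27 − 407.03 − 149.84 = 138860.44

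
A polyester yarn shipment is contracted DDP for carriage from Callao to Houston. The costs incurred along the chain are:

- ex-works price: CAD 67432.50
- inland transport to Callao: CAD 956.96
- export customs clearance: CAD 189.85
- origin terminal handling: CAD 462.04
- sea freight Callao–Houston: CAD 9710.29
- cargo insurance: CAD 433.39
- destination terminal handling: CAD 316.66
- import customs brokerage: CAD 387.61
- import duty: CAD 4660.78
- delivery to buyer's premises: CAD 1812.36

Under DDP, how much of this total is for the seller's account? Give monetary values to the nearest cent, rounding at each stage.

Seller's account: CAD 86362.44

DDP: the seller bears all costs including import duty.
Seller's account: goods 67432.50 + inland to port 956.96 + export clearance 189.85 + origin terminal 462.04 + freight 9710.29 + insurance 433.39 + destination terminal 316.66 + brokerage 387.61 + duty 4660.78 + delivery 1812.36 = 86362.44
Buyer's account: 0.00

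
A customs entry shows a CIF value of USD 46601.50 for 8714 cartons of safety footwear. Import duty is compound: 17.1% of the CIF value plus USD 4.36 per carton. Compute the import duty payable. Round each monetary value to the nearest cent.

Ad valorem component: 46601.50 × 17.1% = 7968.86
Specific component: 8714 × 4.36 = 37993.04
Import duty = 7968.86 + 37993.04 = 45961.90

Import duty: USD 45961.90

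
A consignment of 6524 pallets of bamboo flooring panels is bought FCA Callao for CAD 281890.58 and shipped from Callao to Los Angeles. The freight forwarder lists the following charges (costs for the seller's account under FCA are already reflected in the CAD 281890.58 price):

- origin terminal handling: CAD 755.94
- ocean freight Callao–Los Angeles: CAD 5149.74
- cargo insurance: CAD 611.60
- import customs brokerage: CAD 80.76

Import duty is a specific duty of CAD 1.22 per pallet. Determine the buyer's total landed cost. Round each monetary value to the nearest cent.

FCA: the seller delivers export-cleared goods to the carrier; the buyer bears costs from that point.
CIF value = FCA price + origin terminal + freight + insurance = 281890.58 + 755.94 + 5149.74 + 611.60 = 288407.86
Import duty = 6524 × 1.22 = 7959.28
Buyer bears: origin terminal 755.94 + freight 5149.74 + insurance 611.60 + brokerage 80.76 + duty 7959.28 = 14557.32
Landed cost = invoice 281890.58 + 14557.32 = 296447.90

Total landed cost: CAD 296447.90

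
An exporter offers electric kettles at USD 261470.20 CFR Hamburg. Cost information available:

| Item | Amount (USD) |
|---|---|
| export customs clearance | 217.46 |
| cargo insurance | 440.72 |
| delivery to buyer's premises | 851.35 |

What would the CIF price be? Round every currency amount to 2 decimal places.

CIF price: USD 261910.92

Not relevant to the conversion: export clearance — on the seller under both CFR and CIF; already in the CFR price and stays in the CIF price. delivery — on the buyer under both terms; not part of either seller's price.
From CFR to CIF, the seller additionally bears: insurance.
CIF price = 261470.20 + 440.72 = 261910.92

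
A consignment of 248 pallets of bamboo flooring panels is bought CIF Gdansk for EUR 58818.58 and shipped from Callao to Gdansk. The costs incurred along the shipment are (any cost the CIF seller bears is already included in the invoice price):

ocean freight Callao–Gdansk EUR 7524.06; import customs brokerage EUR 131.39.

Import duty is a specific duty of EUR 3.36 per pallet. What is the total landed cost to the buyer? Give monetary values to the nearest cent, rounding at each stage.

Total landed cost: EUR 59783.25

CIF: the seller pays costs through ocean freight and marine insurance to the destination port.
Already in the invoice (seller's account under CIF): freight — exclude.
The CIF price already equals the CIF value: 58818.58
Import duty = 248 × 3.36 = 833.28
Buyer bears: brokerage 131.39 + duty 833.28 = 964.67
Landed cost = invoice 58818.58 + 964.67 = 59783.25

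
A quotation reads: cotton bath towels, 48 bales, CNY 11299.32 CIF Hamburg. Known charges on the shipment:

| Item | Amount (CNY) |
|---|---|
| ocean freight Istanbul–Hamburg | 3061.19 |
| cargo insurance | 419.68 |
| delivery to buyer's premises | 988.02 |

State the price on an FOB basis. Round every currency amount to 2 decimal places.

FOB price: CNY 7818.45

Not relevant to the conversion: delivery — on the buyer under both terms; not part of either seller's price.
From CIF to FOB, the seller no longer bears: freight, insurance.
FOB price = 11299.32 − 3061.19 − 419.68 = 7818.45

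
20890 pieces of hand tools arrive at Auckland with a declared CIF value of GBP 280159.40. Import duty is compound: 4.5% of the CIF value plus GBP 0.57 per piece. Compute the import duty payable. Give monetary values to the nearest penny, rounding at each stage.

Ad valorem component: 280159.40 × 4.5% = 12607.17
Specific component: 20890 × 0.57 = 11907.30
Import duty = 12607.17 + 11907.30 = 24514.47

Import duty: GBP 24514.47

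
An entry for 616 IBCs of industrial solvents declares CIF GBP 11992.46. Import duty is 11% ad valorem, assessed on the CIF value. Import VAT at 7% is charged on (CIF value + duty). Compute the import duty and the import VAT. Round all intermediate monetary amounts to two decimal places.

Import duty: GBP 1319.17; import VAT: GBP 931.81

Import duty = 11992.46 × 11% = 1319.17
VAT base = CIF + duty = 11992.46 + 1319.17 = 13311.63
Import VAT = 13311.63 × 7% = 931.81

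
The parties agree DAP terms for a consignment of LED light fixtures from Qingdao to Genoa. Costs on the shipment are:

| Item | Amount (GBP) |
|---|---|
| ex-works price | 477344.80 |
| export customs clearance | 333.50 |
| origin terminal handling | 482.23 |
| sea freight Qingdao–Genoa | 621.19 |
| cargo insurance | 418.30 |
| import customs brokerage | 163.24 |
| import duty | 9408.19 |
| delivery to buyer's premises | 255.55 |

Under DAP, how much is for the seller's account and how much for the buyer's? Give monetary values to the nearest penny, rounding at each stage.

DAP: the seller bears all costs to the named destination except import duty and clearance.
Seller's account: goods 477344.80 + export clearance 333.50 + origin terminal 482.23 + freight 621.19 + insurance 418.30 + delivery 255.55 = 479455.57
Buyer's account: brokerage 163.24 + duty 9408.19 = 9571.43

Seller: GBP 479455.57; buyer: GBP 9571.43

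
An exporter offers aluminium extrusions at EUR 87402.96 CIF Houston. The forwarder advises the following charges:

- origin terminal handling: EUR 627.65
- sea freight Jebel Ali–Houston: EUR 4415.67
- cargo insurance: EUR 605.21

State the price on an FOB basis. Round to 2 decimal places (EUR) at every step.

FOB price: EUR 82382.08

Not relevant to the conversion: origin terminal — on the seller under both CIF and FOB; already in the CIF price and stays in the FOB price.
From CIF to FOB, the seller no longer bears: freight, insurance.
FOB price = 87402.96 − 4415.67 − 605.21 = 82382.08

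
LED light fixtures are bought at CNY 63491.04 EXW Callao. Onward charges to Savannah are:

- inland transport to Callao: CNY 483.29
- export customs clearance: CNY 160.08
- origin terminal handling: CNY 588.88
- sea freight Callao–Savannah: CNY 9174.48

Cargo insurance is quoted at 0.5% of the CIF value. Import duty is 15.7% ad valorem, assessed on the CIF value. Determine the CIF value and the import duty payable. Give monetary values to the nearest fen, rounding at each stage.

CIF value: CNY 74269.12; import duty: CNY 11660.25

Let C be the CIF value. C = EXW price + pre-shipment costs + freight + 0.5% × C
C − 0.5% × C = 63491.04 + 483.29 + 160.08 + 588.88 + 9174.48
0.995 × C = 73897.77
C = 73897.77 / 0.995 = 74269.12
Insurance premium = 0.5% × 74269.12 = 371.35
Import duty = 74269.12 × 15.7% = 11660.25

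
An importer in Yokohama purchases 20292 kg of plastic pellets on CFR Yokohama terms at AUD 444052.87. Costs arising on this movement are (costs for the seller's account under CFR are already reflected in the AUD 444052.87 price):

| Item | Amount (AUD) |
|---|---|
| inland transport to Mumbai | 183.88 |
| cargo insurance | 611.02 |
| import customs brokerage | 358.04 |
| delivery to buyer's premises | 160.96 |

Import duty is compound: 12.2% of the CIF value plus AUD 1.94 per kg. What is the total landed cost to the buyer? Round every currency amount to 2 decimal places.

CFR: the seller pays costs through ocean freight to the destination port, but not insurance.
Already in the invoice (seller's account under CFR): inland to port — exclude.
CIF value = CFR price + insurance = 444052.87 + 611.02 = 444663.89
Ad valorem component: 444663.89 × 12.2% = 54248.99
Specific component: 20292 × 1.94 = 39366.48
Import duty = 54248.99 + 39366.48 = 93615.47
Buyer bears: insurance 611.02 + brokerage 358.04 + delivery 160.96 + duty 93615.47 = 94745.49
Landed cost = invoice 444052.87 + 94745.49 = 538798.36

Total landed cost: AUD 538798.36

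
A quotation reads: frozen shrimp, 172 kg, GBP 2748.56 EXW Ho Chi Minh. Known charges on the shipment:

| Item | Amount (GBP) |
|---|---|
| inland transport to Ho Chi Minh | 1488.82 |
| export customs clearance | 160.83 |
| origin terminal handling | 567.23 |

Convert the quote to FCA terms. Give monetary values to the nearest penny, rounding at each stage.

FCA price: GBP 4398.21

Not relevant to the conversion: origin terminal — on the buyer under both terms; not part of either seller's price.
From EXW to FCA, the seller additionally bears: inland to port, export clearance.
FCA price = 2748.56 + 1488.82 + 160.83 = 4398.21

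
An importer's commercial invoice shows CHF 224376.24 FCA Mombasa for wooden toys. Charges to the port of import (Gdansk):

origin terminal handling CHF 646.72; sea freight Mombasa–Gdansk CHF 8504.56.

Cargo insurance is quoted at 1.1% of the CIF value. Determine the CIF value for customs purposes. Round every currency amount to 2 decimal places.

CIF value: CHF 236124.89

Let C be the CIF value. C = FCA price + pre-shipment costs + freight + 1.1% × C
C − 1.1% × C = 224376.24 + 646.72 + 8504.56
0.989 × C = 233527.52
C = 233527.52 / 0.989 = 236124.89
Insurance premium = 1.1% × 236124.89 = 2597.37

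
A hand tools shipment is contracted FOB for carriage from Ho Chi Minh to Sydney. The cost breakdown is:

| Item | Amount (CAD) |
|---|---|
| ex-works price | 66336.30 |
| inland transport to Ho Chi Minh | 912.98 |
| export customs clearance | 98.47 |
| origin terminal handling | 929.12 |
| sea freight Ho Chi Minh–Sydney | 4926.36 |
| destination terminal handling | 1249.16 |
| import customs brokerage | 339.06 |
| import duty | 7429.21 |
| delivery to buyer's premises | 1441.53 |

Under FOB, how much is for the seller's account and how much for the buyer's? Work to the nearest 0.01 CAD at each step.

FOB: the seller bears costs until goods are on board at the origin port; the buyer bears freight, insurance and all costs thereafter.
Seller's account: goods 66336.30 + inland to port 912.98 + export clearance 98.47 + origin terminal 929.12 = 68276.87
Buyer's account: freight 4926.36 + destination terminal 1249.16 + brokerage 339.06 + duty 7429.21 + delivery 1441.53 = 15385.32

Seller: CAD 68276.87; buyer: CAD 15385.32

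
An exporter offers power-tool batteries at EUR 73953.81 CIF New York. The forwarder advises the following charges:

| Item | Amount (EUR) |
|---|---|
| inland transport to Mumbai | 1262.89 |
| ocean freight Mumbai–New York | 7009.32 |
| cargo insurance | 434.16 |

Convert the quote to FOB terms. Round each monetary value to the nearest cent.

FOB price: EUR 66510.33

Not relevant to the conversion: inland to port — on the seller under both CIF and FOB; already in the CIF price and stays in the FOB price.
From CIF to FOB, the seller no longer bears: freight, insurance.
FOB price = 73953.81 − 7009.32 − 434.16 = 66510.33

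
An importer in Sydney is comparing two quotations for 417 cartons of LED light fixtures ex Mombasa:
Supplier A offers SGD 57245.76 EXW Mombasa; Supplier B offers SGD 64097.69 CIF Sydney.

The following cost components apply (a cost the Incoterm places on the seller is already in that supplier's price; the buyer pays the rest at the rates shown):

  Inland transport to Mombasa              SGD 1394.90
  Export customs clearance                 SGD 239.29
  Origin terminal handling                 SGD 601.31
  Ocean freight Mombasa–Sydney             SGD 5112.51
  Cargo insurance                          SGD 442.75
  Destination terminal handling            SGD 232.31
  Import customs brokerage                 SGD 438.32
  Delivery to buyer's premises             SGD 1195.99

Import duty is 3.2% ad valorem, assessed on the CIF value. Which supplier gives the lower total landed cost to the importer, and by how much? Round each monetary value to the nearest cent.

Supplier B is cheaper by SGD 968.87

Supplier A (EXW):
CIF value = EXW price + inland to port + export clearance + origin terminal + freight + insurance = 57245.76 + 1394.90 + 239.29 + 601.31 + 5112.51 + 442.75 = 65036.52
Import duty = 65036.52 × 3.2% = 2081.17
Buyer bears (A): 1394.90 + 239.29 + 601.31 + 5112.51 + 442.75 + 232.31 + 438.32 + 1195.99 = 9657.38
Landed cost (A) = invoice 57245.76 + 9657.38 + duty 2081.17 = 68984.31
Supplier B (CIF):
The CIF price already equals the CIF value: 64097.69
Import duty = 64097.69 × 3.2% = 2051.13
Buyer bears (B): 232.31 + 438.32 + 1195.99 = 1866.62
Landed cost (B) = invoice 64097.69 + 1866.62 + duty 2051.13 = 68015.44
Difference = |68984.31 − 68015.44| = 968.87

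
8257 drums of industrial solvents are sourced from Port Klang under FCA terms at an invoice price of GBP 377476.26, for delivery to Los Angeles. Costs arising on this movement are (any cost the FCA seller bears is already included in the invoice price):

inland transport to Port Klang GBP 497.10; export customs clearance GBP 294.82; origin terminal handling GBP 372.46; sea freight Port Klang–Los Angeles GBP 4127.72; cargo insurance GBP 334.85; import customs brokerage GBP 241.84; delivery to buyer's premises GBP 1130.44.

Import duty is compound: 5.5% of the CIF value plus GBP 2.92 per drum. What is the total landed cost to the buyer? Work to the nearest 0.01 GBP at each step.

FCA: the seller delivers export-cleared goods to the carrier; the buyer bears costs from that point.
Already in the invoice (seller's account under FCA): inland to port, export clearance — exclude.
CIF value = FCA price + origin terminal + freight + insurance = 377476.26 + 372.46 + 4127.72 + 334.85 = 382311.29
Ad valorem component: 382311.29 × 5.5% = 21027.12
Specific component: 8257 × 2.92 = 24110.44
Import duty = 21027.12 + 24110.44 = 45137.56
Buyer bears: origin terminal 372.46 + freight 4127.72 + insurance 334.85 + brokerage 241.84 + delivery 1130.44 + duty 45137.56 = 51344.87
Landed cost = invoice 377476.26 + 51344.87 = 428821.13

Total landed cost: GBP 428821.13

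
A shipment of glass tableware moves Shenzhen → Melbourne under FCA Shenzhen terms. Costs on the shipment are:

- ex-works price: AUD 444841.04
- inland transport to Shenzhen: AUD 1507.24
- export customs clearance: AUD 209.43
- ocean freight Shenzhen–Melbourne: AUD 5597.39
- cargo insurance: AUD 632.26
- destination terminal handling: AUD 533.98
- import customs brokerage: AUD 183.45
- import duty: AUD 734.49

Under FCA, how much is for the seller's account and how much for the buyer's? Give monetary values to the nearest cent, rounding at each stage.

Seller: AUD 446557.71; buyer: AUD 7681.57

FCA: the seller delivers export-cleared goods to the carrier; the buyer bears costs from that point.
Seller's account: goods 444841.04 + inland to port 1507.24 + export clearance 209.43 = 446557.71
Buyer's account: freight 5597.39 + insurance 632.26 + destination terminal 533.98 + brokerage 183.45 + duty 734.49 = 7681.57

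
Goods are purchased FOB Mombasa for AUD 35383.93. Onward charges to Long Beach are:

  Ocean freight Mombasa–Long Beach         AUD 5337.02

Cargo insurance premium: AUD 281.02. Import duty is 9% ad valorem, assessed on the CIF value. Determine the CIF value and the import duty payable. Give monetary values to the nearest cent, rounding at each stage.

CIF value: AUD 41001.97; import duty: AUD 3690.18

CIF = FOB price + freight + insurance
CIF = 35383.93 + 5337.02 + 281.02 = 41001.97
Import duty = 41001.97 × 9% = 3690.18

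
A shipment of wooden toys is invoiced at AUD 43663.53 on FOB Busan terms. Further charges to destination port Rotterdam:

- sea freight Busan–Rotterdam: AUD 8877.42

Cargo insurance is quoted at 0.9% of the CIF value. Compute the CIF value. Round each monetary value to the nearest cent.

CIF value: AUD 53018.11

Let C be the CIF value. C = FOB price + freight + 0.9% × C
C − 0.9% × C = 43663.53 + 8877.42
0.991 × C = 52540.95
C = 52540.95 / 0.991 = 53018.11
Insurance premium = 0.9% × 53018.11 = 477.16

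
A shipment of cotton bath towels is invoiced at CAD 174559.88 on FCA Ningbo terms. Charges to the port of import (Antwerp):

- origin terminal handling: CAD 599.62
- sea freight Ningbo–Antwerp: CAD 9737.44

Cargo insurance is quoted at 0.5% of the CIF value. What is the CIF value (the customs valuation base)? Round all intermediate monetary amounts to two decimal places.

CIF value: CAD 185826.07

Let C be the CIF value. C = FCA price + pre-shipment costs + freight + 0.5% × C
C − 0.5% × C = 174559.88 + 599.62 + 9737.44
0.995 × C = 184896.94
C = 184896.94 / 0.995 = 185826.07
Insurance premium = 0.5% × 185826.07 = 929.13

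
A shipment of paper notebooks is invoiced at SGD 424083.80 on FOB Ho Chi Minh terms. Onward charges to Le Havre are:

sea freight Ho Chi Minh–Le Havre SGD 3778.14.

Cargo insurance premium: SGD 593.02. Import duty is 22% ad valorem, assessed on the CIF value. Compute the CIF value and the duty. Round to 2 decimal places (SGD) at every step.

CIF = FOB price + freight + insurance
CIF = 424083.80 + 3778.14 + 593.02 = 428454.96
Import duty = 428454.96 × 22% = 94260.09

CIF value: SGD 428454.96; import duty: SGD 94260.09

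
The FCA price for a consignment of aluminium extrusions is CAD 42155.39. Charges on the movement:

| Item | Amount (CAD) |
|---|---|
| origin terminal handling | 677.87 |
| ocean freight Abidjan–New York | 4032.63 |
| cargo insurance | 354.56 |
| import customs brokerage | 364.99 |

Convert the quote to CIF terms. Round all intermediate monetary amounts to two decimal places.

CIF price: CAD 47220.45

Not relevant to the conversion: brokerage — on the buyer under both terms; not part of either seller's price.
From FCA to CIF, the seller additionally bears: origin terminal, freight, insurance.
CIF price = 42155.39 + 677.87 + 4032.63 + 354.56 = 47220.45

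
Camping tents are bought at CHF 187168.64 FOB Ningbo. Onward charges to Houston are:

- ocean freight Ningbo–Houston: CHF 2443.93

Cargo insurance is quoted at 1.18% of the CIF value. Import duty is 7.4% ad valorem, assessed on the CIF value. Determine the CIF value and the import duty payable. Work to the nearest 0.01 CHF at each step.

CIF value: CHF 191876.72; import duty: CHF 14198.88

Let C be the CIF value. C = FOB price + freight + 1.18% × C
C − 1.18% × C = 187168.64 + 2443.93
0.9882 × C = 189612.57
C = 189612.57 / 0.9882 = 191876.72
Insurance premium = 1.18% × 191876.72 = 2264.15
Import duty = 191876.72 × 7.4% = 14198.88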